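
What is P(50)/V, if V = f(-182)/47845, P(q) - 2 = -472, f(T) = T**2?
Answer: -1606225/2366 ≈ -678.88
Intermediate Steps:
P(q) = -470 (P(q) = 2 - 472 = -470)
V = 4732/6835 (V = (-182)**2/47845 = 33124*(1/47845) = 4732/6835 ≈ 0.69232)
P(50)/V = -470/4732/6835 = -470*6835/4732 = -1606225/2366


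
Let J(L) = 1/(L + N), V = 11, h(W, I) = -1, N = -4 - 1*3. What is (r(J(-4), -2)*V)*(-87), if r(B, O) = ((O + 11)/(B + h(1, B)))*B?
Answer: -2871/4 ≈ -717.75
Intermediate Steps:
N = -7 (N = -4 - 3 = -7)
J(L) = 1/(-7 + L) (J(L) = 1/(L - 7) = 1/(-7 + L))
r(B, O) = B*(11 + O)/(-1 + B) (r(B, O) = ((O + 11)/(B - 1))*B = ((11 + O)/(-1 + B))*B = B*(11 + O)/(-1 + B))
(r(J(-4), -2)*V)*(-87) = (((11 - 2)/((-7 - 4)*(-1 + 1/(-7 - 4))))*11)*(-87) = ((9/(-11*(-1 + 1/(-11))))*11)*(-87) = (-1/11*9/(-1 - 1/11)*11)*(-87) = (-1/11*9/(-12/11)*11)*(-87) = (-1/11*(-11/12)*9*11)*(-87) = ((3/4)*11)*(-87) = (33/4)*(-87) = -2871/4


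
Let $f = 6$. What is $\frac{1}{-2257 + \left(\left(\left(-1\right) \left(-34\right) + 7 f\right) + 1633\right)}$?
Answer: $- \frac{1}{548} \approx -0.0018248$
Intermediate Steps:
$\frac{1}{-2257 + \left(\left(\left(-1\right) \left(-34\right) + 7 f\right) + 1633\right)} = \frac{1}{-2257 + \left(\left(\left(-1\right) \left(-34\right) + 7 \cdot 6\right) + 1633\right)} = \frac{1}{-2257 + \left(\left(34 + 42\right) + 1633\right)} = \frac{1}{-2257 + \left(76 + 1633\right)} = \frac{1}{-2257 + 1709} = \frac{1}{-548} = - \frac{1}{548}$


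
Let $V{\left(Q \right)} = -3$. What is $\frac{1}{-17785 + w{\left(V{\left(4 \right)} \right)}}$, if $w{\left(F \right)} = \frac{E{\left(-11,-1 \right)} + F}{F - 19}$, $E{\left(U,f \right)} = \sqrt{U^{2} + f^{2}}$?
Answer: $- \frac{8607874}{153089865167} + \frac{22 \sqrt{122}}{153089865167} \approx -5.6226 \cdot 10^{-5}$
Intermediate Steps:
$w{\left(F \right)} = \frac{F + \sqrt{122}}{-19 + F}$ ($w{\left(F \right)} = \frac{\sqrt{\left(-11\right)^{2} + \left(-1\right)^{2}} + F}{F - 19} = \frac{\sqrt{121 + 1} + F}{-19 + F} = \frac{\sqrt{122} + F}{-19 + F} = \frac{F + \sqrt{122}}{-19 + F}$)
$\frac{1}{-17785 + w{\left(V{\left(4 \right)} \right)}} = \frac{1}{-17785 + \frac{-3 + \sqrt{122}}{-19 - 3}} = \frac{1}{-17785 + \frac{-3 + \sqrt{122}}{-22}} = \frac{1}{-17785 - \frac{-3 + \sqrt{122}}{22}} = \frac{1}{-17785 + \left(\frac{3}{22} - \frac{\sqrt{122}}{22}\right)} = \frac{1}{- \frac{391267}{22} - \frac{\sqrt{122}}{22}}$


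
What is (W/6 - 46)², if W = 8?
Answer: 17956/9 ≈ 1995.1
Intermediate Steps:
(W/6 - 46)² = (8/6 - 46)² = (8*(⅙) - 46)² = (4/3 - 46)² = (-134/3)² = 17956/9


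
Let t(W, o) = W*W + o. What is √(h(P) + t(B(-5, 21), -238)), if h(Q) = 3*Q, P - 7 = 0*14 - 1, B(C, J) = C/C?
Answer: I*√219 ≈ 14.799*I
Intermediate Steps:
B(C, J) = 1
t(W, o) = o + W² (t(W, o) = W² + o = o + W²)
P = 6 (P = 7 + (0*14 - 1) = 7 + (0 - 1) = 7 - 1 = 6)
√(h(P) + t(B(-5, 21), -238)) = √(3*6 + (-238 + 1²)) = √(18 + (-238 + 1)) = √(18 - 237) = √(-219) = I*√219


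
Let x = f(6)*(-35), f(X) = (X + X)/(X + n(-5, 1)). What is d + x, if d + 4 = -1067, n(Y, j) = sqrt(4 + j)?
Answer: -35721/31 + 420*sqrt(5)/31 ≈ -1122.0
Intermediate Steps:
d = -1071 (d = -4 - 1067 = -1071)
f(X) = 2*X/(X + sqrt(5)) (f(X) = (X + X)/(X + sqrt(4 + 1)) = (2*X)/(X + sqrt(5)) = 2*X/(X + sqrt(5)))
x = -420/(6 + sqrt(5)) (x = (2*6/(6 + sqrt(5)))*(-35) = (12/(6 + sqrt(5)))*(-35) = -420/(6 + sqrt(5)) ≈ -50.995)
d + x = -1071 + (-2520/31 + 420*sqrt(5)/31) = -35721/31 + 420*sqrt(5)/31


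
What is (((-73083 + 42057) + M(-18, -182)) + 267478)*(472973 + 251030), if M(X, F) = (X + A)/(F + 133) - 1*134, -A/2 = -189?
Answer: 1197627352238/7 ≈ 1.7109e+11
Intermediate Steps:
A = 378 (A = -2*(-189) = 378)
M(X, F) = -134 + (378 + X)/(133 + F) (M(X, F) = (X + 378)/(F + 133) - 1*134 = (378 + X)/(133 + F) - 134 = -134 + (378 + X)/(133 + F))
(((-73083 + 42057) + M(-18, -182)) + 267478)*(472973 + 251030) = (((-73083 + 42057) + (-17444 - 18 - 134*(-182))/(133 - 182)) + 267478)*(472973 + 251030) = ((-31026 + (-17444 - 18 + 24388)/(-49)) + 267478)*724003 = ((-31026 - 1/49*6926) + 267478)*724003 = ((-31026 - 6926/49) + 267478)*724003 = (-1527200/49 + 267478)*724003 = (11579222/49)*724003 = 1197627352238/7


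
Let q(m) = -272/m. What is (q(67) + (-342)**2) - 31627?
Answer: 5717307/67 ≈ 85333.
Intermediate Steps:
(q(67) + (-342)**2) - 31627 = (-272/67 + (-342)**2) - 31627 = (-272*1/67 + 116964) - 31627 = (-272/67 + 116964) - 31627 = 7836316/67 - 31627 = 5717307/67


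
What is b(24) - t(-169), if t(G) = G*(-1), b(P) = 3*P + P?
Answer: -73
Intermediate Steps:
b(P) = 4*P
t(G) = -G
b(24) - t(-169) = 4*24 - (-1)*(-169) = 96 - 1*169 = 96 - 169 = -73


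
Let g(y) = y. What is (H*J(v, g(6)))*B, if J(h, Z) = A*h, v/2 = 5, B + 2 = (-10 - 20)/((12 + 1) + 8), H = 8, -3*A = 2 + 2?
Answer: 2560/7 ≈ 365.71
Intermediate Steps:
A = -4/3 (A = -(2 + 2)/3 = -1/3*4 = -4/3 ≈ -1.3333)
B = -24/7 (B = -2 + (-10 - 20)/((12 + 1) + 8) = -2 - 30/(13 + 8) = -2 - 30/21 = -2 - 30*1/21 = -2 - 10/7 = -24/7 ≈ -3.4286)
v = 10 (v = 2*5 = 10)
J(h, Z) = -4*h/3
(H*J(v, g(6)))*B = (8*(-4/3*10))*(-24/7) = (8*(-40/3))*(-24/7) = -320/3*(-24/7) = 2560/7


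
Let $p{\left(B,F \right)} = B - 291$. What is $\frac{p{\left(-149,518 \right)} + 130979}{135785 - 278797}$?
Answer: $- \frac{130539}{143012} \approx -0.91278$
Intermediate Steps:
$p{\left(B,F \right)} = -291 + B$ ($p{\left(B,F \right)} = B + \left(-353 + 62\right) = B - 291 = -291 + B$)
$\frac{p{\left(-149,518 \right)} + 130979}{135785 - 278797} = \frac{\left(-291 - 149\right) + 130979}{135785 - 278797} = \frac{-440 + 130979}{-143012} = 130539 \left(- \frac{1}{143012}\right) = - \frac{130539}{143012}$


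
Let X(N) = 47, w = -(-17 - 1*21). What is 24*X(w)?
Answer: 1128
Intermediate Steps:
w = 38 (w = -(-17 - 21) = -1*(-38) = 38)
24*X(w) = 24*47 = 1128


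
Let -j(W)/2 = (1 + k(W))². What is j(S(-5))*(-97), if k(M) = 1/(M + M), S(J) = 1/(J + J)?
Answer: 3104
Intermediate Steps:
S(J) = 1/(2*J)
k(M) = 1/(2*M)
j(W) = -2*(1 + 1/(2*W))²
j(S(-5))*(-97) = -(1 + 2*((½)/(-5)))²/(2*((½)/(-5))²)*(-97) = -(1 + 2*((½)*(-⅕)))²/(2*((½)*(-⅕))²)*(-97) = -(1 + 2*(-⅒))²/(2*(-⅒)²)*(-97) = -½*100*(1 - ⅕)²*(-97) = -½*100*(⅘)²*(-97) = -½*100*16/25*(-97) = -32*(-97) = 3104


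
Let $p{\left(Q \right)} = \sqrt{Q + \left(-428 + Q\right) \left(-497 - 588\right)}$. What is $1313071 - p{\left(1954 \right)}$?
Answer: $1313071 - 2 i \sqrt{413439} \approx 1.3131 \cdot 10^{6} - 1286.0 i$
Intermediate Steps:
$p{\left(Q \right)} = \sqrt{464380 - 1084 Q}$ ($p{\left(Q \right)} = \sqrt{Q + \left(-428 + Q\right) \left(-1085\right)} = \sqrt{Q - \left(-464380 + 1085 Q\right)} = \sqrt{464380 - 1084 Q}$)
$1313071 - p{\left(1954 \right)} = 1313071 - 2 \sqrt{116095 - 529534} = 1313071 - 2 \sqrt{-413439} = 1313071 - 2 i \sqrt{413439}$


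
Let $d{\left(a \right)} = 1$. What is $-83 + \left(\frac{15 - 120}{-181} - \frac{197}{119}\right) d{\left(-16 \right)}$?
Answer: $- \frac{1810899}{21539} \approx -84.075$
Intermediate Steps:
$-83 + \left(\frac{15 - 120}{-181} - \frac{197}{119}\right) d{\left(-16 \right)} = -83 + \left(\frac{15 - 120}{-181} - \frac{197}{119}\right) 1 = -83 + \left(\left(15 - 120\right) \left(- \frac{1}{181}\right) - \frac{197}{119}\right) 1 = -83 + \left(\left(-105\right) \left(- \frac{1}{181}\right) - \frac{197}{119}\right) 1 = -83 + \left(\frac{105}{181} - \frac{197}{119}\right) 1 = -83 - \frac{23162}{21539} = - \frac{1810899}{21539}$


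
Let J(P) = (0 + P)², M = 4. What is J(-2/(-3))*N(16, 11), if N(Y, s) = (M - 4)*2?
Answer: 0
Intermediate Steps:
N(Y, s) = 0 (N(Y, s) = (4 - 4)*2 = 0*2 = 0)
J(P) = P²
J(-2/(-3))*N(16, 11) = (-2/(-3))²*0 = (-2*(-⅓))²*0 = (⅔)²*0 = (4/9)*0 = 0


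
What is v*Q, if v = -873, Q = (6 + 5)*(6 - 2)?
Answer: -38412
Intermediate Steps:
Q = 44 (Q = 11*4 = 44)
v*Q = -873*44 = -38412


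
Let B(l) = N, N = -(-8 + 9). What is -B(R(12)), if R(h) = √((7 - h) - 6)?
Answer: 1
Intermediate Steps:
R(h) = √(1 - h)
N = -1 ≈ -1.0000
B(l) = -1
-B(R(12)) = -1*(-1) = 1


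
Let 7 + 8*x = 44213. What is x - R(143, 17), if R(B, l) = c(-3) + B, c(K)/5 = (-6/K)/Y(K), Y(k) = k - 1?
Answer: 21541/4 ≈ 5385.3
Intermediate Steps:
Y(k) = -1 + k
x = 22103/4 (x = -7/8 + (1/8)*44213 = -7/8 + 44213/8 = 22103/4 ≈ 5525.8)
c(K) = -30/(K*(-1 + K)) (c(K) = 5*((-6/K)/(-1 + K)) = 5*(-6/(K*(-1 + K))) = -30/(K*(-1 + K)))
R(B, l) = -5/2 + B (R(B, l) = -30/(-3*(-1 - 3)) + B = -30*(-1/3)/(-4) + B = -30*(-1/3)*(-1/4) + B = -5/2 + B)
x - R(143, 17) = 22103/4 - (-5/2 + 143) = 22103/4 - 1*281/2 = 22103/4 - 281/2 = 21541/4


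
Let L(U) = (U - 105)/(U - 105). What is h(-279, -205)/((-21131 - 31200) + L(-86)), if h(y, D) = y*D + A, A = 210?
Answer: -11481/10466 ≈ -1.0970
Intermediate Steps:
h(y, D) = 210 + D*y (h(y, D) = y*D + 210 = D*y + 210 = 210 + D*y)
L(U) = 1 (L(U) = (-105 + U)/(-105 + U) = 1)
h(-279, -205)/((-21131 - 31200) + L(-86)) = (210 - 205*(-279))/((-21131 - 31200) + 1) = (210 + 57195)/(-52331 + 1) = 57405/(-52330) = 57405*(-1/52330) = -11481/10466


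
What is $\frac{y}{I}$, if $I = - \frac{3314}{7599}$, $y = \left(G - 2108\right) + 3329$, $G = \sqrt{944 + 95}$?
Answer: $- \frac{9278379}{3314} - \frac{7599 \sqrt{1039}}{3314} \approx -2873.7$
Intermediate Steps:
$G = \sqrt{1039} \approx 32.234$
$y = 1221 + \sqrt{1039}$ ($y = \left(\sqrt{1039} - 2108\right) + 3329 = \left(-2108 + \sqrt{1039}\right) + 3329 = 1221 + \sqrt{1039} \approx 1253.2$)
$I = - \frac{3314}{7599}$ ($I = \left(-3314\right) \frac{1}{7599} = - \frac{3314}{7599} \approx -0.43611$)
$\frac{y}{I} = \frac{1221 + \sqrt{1039}}{- \frac{3314}{7599}} = \left(1221 + \sqrt{1039}\right) \left(- \frac{7599}{3314}\right) = - \frac{9278379}{3314} - \frac{7599 \sqrt{1039}}{3314}$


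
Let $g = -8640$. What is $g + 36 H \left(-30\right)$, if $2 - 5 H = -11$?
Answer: $-11448$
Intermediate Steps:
$H = \frac{13}{5}$ ($H = \frac{2}{5} - - \frac{11}{5} = \frac{2}{5} + \frac{11}{5} = \frac{13}{5} \approx 2.6$)
$g + 36 H \left(-30\right) = -8640 + 36 \cdot \frac{13}{5} \left(-30\right) = -8640 + \frac{468}{5} \left(-30\right) = -8640 - 2808 = -11448$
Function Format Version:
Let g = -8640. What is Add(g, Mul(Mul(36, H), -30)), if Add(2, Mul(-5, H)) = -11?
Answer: -11448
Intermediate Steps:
H = Rational(13, 5) (H = Add(Rational(2, 5), Mul(Rational(-1, 5), -11)) = Add(Rational(2, 5), Rational(11, 5)) = Rational(13, 5) ≈ 2.6000)
Add(g, Mul(Mul(36, H), -30)) = Add(-8640, Mul(Mul(36, Rational(13, 5)), -30)) = Add(-8640, Mul(Rational(468, 5), -30)) = Add(-8640, -2808) = -11448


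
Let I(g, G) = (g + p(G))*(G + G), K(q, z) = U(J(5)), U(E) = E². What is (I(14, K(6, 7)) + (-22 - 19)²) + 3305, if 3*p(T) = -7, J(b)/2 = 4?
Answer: 19438/3 ≈ 6479.3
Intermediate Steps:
J(b) = 8 (J(b) = 2*4 = 8)
p(T) = -7/3 (p(T) = (⅓)*(-7) = -7/3)
K(q, z) = 64 (K(q, z) = 8² = 64)
I(g, G) = 2*G*(-7/3 + g) (I(g, G) = (g - 7/3)*(G + G) = (-7/3 + g)*(2*G) = 2*G*(-7/3 + g))
(I(14, K(6, 7)) + (-22 - 19)²) + 3305 = ((⅔)*64*(-7 + 3*14) + (-22 - 19)²) + 3305 = ((⅔)*64*(-7 + 42) + (-41)²) + 3305 = ((⅔)*64*35 + 1681) + 3305 = (4480/3 + 1681) + 3305 = 9523/3 + 3305 = 19438/3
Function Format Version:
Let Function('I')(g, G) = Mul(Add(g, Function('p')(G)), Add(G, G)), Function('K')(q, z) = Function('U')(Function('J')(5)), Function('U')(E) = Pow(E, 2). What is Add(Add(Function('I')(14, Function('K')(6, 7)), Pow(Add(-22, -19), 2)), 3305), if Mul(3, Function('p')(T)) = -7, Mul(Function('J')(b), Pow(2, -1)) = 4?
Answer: Rational(19438, 3) ≈ 6479.3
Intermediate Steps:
Function('J')(b) = 8 (Function('J')(b) = Mul(2, 4) = 8)
Function('p')(T) = Rational(-7, 3) (Function('p')(T) = Mul(Rational(1, 3), -7) = Rational(-7, 3))
Function('K')(q, z) = 64 (Function('K')(q, z) = Pow(8, 2) = 64)
Function('I')(g, G) = Mul(2, G, Add(Rational(-7, 3), g)) (Function('I')(g, G) = Mul(Add(g, Rational(-7, 3)), Add(G, G)) = Mul(Add(Rational(-7, 3), g), Mul(2, G)) = Mul(2, G, Add(Rational(-7, 3), g)))
Add(Add(Function('I')(14, Function('K')(6, 7)), Pow(Add(-22, -19), 2)), 3305) = Add(Add(Mul(Rational(2, 3), 64, Add(-7, Mul(3, 14))), Pow(Add(-22, -19), 2)), 3305) = Add(Add(Mul(Rational(2, 3), 64, Add(-7, 42)), Pow(-41, 2)), 3305) = Add(Add(Mul(Rational(2, 3), 64, 35), 1681), 3305) = Add(Add(Rational(4480, 3), 1681), 3305) = Add(Rational(9523, 3), 3305) = Rational(19438, 3)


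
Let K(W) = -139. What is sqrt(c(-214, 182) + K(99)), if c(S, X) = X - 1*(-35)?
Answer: sqrt(78) ≈ 8.8318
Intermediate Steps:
c(S, X) = 35 + X (c(S, X) = X + 35 = 35 + X)
sqrt(c(-214, 182) + K(99)) = sqrt((35 + 182) - 139) = sqrt(217 - 139) = sqrt(78)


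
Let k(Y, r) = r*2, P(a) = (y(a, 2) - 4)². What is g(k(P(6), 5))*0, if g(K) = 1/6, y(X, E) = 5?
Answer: 0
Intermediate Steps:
P(a) = 1 (P(a) = (5 - 4)² = 1² = 1)
k(Y, r) = 2*r
g(K) = ⅙
g(k(P(6), 5))*0 = (⅙)*0 = 0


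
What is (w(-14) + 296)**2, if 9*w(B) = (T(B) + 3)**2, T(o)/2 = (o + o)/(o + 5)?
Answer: 49583264929/531441 ≈ 93300.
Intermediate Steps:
T(o) = 4*o/(5 + o) (T(o) = 2*((o + o)/(o + 5)) = 2*((2*o)/(5 + o)) = 2*(2*o/(5 + o)) = 4*o/(5 + o))
w(B) = (3 + 4*B/(5 + B))**2/9 (w(B) = (4*B/(5 + B) + 3)**2/9 = (3 + 4*B/(5 + B))**2/9)
(w(-14) + 296)**2 = ((15 + 7*(-14))**2/(9*(5 - 14)**2) + 296)**2 = ((1/9)*(15 - 98)**2/(-9)**2 + 296)**2 = ((1/9)*(1/81)*(-83)**2 + 296)**2 = ((1/9)*(1/81)*6889 + 296)**2 = (6889/729 + 296)**2 = (222673/729)**2 = 49583264929/531441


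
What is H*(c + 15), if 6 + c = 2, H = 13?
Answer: 143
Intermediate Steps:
c = -4 (c = -6 + 2 = -4)
H*(c + 15) = 13*(-4 + 15) = 13*11 = 143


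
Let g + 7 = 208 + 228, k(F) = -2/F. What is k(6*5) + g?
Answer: 6434/15 ≈ 428.93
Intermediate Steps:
g = 429 (g = -7 + (208 + 228) = -7 + 436 = 429)
k(6*5) + g = -2/(6*5) + 429 = -2/30 + 429 = -2*1/30 + 429 = -1/15 + 429 = 6434/15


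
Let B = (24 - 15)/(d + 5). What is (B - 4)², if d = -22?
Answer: 5929/289 ≈ 20.516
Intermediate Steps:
B = -9/17 (B = (24 - 15)/(-22 + 5) = 9/(-17) = 9*(-1/17) = -9/17 ≈ -0.52941)
(B - 4)² = (-9/17 - 4)² = (-77/17)² = 5929/289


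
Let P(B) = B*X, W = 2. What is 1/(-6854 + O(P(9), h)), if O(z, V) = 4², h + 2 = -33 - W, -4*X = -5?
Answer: -1/6838 ≈ -0.00014624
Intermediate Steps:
X = 5/4 (X = -¼*(-5) = 5/4 ≈ 1.2500)
P(B) = 5*B/4 (P(B) = B*(5/4) = 5*B/4)
h = -37 (h = -2 + (-33 - 1*2) = -2 + (-33 - 2) = -2 - 35 = -37)
O(z, V) = 16
1/(-6854 + O(P(9), h)) = 1/(-6854 + 16) = 1/(-6838) = -1/6838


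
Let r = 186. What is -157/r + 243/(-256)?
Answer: -42695/23808 ≈ -1.7933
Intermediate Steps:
-157/r + 243/(-256) = -157/186 + 243/(-256) = -157*1/186 + 243*(-1/256) = -157/186 - 243/256 = -42695/23808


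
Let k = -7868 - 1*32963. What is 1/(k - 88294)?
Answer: -1/129125 ≈ -7.7444e-6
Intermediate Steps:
k = -40831 (k = -7868 - 32963 = -40831)
1/(k - 88294) = 1/(-40831 - 88294) = 1/(-129125) = -1/129125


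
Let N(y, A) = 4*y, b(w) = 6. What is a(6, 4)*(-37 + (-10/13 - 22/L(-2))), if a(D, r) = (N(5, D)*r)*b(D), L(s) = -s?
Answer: -304320/13 ≈ -23409.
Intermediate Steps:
a(D, r) = 120*r (a(D, r) = ((4*5)*r)*6 = (20*r)*6 = 120*r)
a(6, 4)*(-37 + (-10/13 - 22/L(-2))) = (120*4)*(-37 + (-10/13 - 22/((-1*(-2))))) = 480*(-37 + (-10*1/13 - 22/2)) = 480*(-37 + (-10/13 - 22*½)) = 480*(-37 + (-10/13 - 11)) = 480*(-37 - 153/13) = 480*(-634/13) = -304320/13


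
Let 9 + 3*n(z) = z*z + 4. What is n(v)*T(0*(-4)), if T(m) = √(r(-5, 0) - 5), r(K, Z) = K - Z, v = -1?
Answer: -4*I*√10/3 ≈ -4.2164*I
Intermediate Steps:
n(z) = -5/3 + z²/3 (n(z) = -3 + (z*z + 4)/3 = -3 + (z² + 4)/3 = -3 + (4 + z²)/3 = -3 + (4/3 + z²/3) = -5/3 + z²/3)
T(m) = I*√10 (T(m) = √((-5 - 1*0) - 5) = √((-5 + 0) - 5) = √(-5 - 5) = √(-10) = I*√10)
n(v)*T(0*(-4)) = (-5/3 + (⅓)*(-1)²)*(I*√10) = (-5/3 + (⅓)*1)*(I*√10) = (-5/3 + ⅓)*(I*√10) = -4*I*√10/3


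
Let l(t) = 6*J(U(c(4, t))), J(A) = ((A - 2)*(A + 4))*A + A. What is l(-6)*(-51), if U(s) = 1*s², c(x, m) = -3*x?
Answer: -926093088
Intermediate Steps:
U(s) = s²
J(A) = A + A*(-2 + A)*(4 + A) (J(A) = ((-2 + A)*(4 + A))*A + A = A*(-2 + A)*(4 + A) + A = A + A*(-2 + A)*(4 + A))
l(t) = 18158688 (l(t) = 6*((-3*4)²*(-7 + ((-3*4)²)² + 2*(-3*4)²)) = 6*((-12)²*(-7 + ((-12)²)² + 2*(-12)²)) = 6*(144*(-7 + 144² + 2*144)) = 6*(144*(-7 + 20736 + 288)) = 6*(144*21017) = 6*3026448 = 18158688)
l(-6)*(-51) = 18158688*(-51) = -926093088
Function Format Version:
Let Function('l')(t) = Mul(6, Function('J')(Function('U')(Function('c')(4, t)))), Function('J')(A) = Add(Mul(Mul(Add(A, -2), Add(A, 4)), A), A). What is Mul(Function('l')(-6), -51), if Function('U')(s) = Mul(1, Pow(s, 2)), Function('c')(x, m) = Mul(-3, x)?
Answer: -926093088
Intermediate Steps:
Function('U')(s) = Pow(s, 2)
Function('J')(A) = Add(A, Mul(A, Add(-2, A), Add(4, A))) (Function('J')(A) = Add(Mul(Mul(Add(-2, A), Add(4, A)), A), A) = Add(Mul(A, Add(-2, A), Add(4, A)), A) = Add(A, Mul(A, Add(-2, A), Add(4, A))))
Function('l')(t) = 18158688 (Function('l')(t) = Mul(6, Mul(Pow(Mul(-3, 4), 2), Add(-7, Pow(Pow(Mul(-3, 4), 2), 2), Mul(2, Pow(Mul(-3, 4), 2))))) = Mul(6, Mul(Pow(-12, 2), Add(-7, Pow(Pow(-12, 2), 2), Mul(2, Pow(-12, 2))))) = Mul(6, Mul(144, Add(-7, Pow(144, 2), Mul(2, 144)))) = Mul(6, Mul(144, Add(-7, 20736, 288))) = Mul(6, Mul(144, 21017)) = Mul(6, 3026448) = 18158688)
Mul(Function('l')(-6), -51) = Mul(18158688, -51) = -926093088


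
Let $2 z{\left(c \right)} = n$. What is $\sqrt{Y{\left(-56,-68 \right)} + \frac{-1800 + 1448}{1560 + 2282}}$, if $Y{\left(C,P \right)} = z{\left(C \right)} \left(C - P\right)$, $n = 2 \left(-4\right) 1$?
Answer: $\frac{4 i \sqrt{11091854}}{1921} \approx 6.9348 i$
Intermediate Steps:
$n = -8$ ($n = \left(-8\right) 1 = -8$)
$z{\left(c \right)} = -4$ ($z{\left(c \right)} = \frac{1}{2} \left(-8\right) = -4$)
$Y{\left(C,P \right)} = - 4 C + 4 P$ ($Y{\left(C,P \right)} = - 4 \left(C - P\right) = - 4 C + 4 P$)
$\sqrt{Y{\left(-56,-68 \right)} + \frac{-1800 + 1448}{1560 + 2282}} = \sqrt{\left(\left(-4\right) \left(-56\right) + 4 \left(-68\right)\right) + \frac{-1800 + 1448}{1560 + 2282}} = \sqrt{\left(224 - 272\right) - \frac{352}{3842}} = \sqrt{-48 - \frac{176}{1921}} = \sqrt{- \frac{92384}{1921}} = \frac{4 i \sqrt{11091854}}{1921}$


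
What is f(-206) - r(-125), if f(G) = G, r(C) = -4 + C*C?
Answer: -15827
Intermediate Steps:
r(C) = -4 + C²
f(-206) - r(-125) = -206 - (-4 + (-125)²) = -206 - (-4 + 15625) = -206 - 1*15621 = -206 - 15621 = -15827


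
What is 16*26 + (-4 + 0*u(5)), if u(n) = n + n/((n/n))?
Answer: 412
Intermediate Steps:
u(n) = 2*n (u(n) = n + n/1 = n + n*1 = n + n = 2*n)
16*26 + (-4 + 0*u(5)) = 16*26 + (-4 + 0*(2*5)) = 416 + (-4 + 0*10) = 416 + (-4 + 0) = 416 - 4 = 412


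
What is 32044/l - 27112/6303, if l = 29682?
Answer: -100460842/31180941 ≈ -3.2219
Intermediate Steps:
32044/l - 27112/6303 = 32044/29682 - 27112/6303 = 32044*(1/29682) - 27112*1/6303 = 16022/14841 - 27112/6303 = -100460842/31180941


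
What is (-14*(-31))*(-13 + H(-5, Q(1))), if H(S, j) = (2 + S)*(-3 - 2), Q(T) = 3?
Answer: 868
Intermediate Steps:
H(S, j) = -10 - 5*S (H(S, j) = (2 + S)*(-5) = -10 - 5*S)
(-14*(-31))*(-13 + H(-5, Q(1))) = (-14*(-31))*(-13 + (-10 - 5*(-5))) = 434*(-13 + (-10 + 25)) = 434*(-13 + 15) = 434*2 = 868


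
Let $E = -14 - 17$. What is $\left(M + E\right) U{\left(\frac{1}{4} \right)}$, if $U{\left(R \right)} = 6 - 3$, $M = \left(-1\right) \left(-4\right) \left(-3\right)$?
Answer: $-129$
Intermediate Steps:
$E = -31$ ($E = -14 - 17 = -31$)
$M = -12$ ($M = 4 \left(-3\right) = -12$)
$U{\left(R \right)} = 3$
$\left(M + E\right) U{\left(\frac{1}{4} \right)} = \left(-12 - 31\right) 3 = \left(-43\right) 3 = -129$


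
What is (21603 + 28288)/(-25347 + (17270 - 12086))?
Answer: -49891/20163 ≈ -2.4744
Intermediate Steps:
(21603 + 28288)/(-25347 + (17270 - 12086)) = 49891/(-25347 + 5184) = 49891/(-20163) = 49891*(-1/20163) = -49891/20163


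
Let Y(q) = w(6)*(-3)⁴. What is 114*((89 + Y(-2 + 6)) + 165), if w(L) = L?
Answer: 84360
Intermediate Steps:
Y(q) = 486 (Y(q) = 6*(-3)⁴ = 6*81 = 486)
114*((89 + Y(-2 + 6)) + 165) = 114*((89 + 486) + 165) = 114*(575 + 165) = 114*740 = 84360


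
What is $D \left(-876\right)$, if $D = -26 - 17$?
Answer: $37668$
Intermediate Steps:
$D = -43$ ($D = -26 - 17 = -43$)
$D \left(-876\right) = \left(-43\right) \left(-876\right) = 37668$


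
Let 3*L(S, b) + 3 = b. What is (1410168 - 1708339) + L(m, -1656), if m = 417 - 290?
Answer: -298724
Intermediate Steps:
m = 127
L(S, b) = -1 + b/3
(1410168 - 1708339) + L(m, -1656) = (1410168 - 1708339) + (-1 + (⅓)*(-1656)) = -298171 + (-1 - 552) = -298171 - 553 = -298724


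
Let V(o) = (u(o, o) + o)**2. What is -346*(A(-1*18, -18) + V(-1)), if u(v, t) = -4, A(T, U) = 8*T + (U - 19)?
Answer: 53976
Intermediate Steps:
A(T, U) = -19 + U + 8*T (A(T, U) = 8*T + (-19 + U) = -19 + U + 8*T)
V(o) = (-4 + o)**2
-346*(A(-1*18, -18) + V(-1)) = -346*((-19 - 18 + 8*(-1*18)) + (-4 - 1)**2) = -346*((-19 - 18 + 8*(-18)) + (-5)**2) = -346*((-19 - 18 - 144) + 25) = -346*(-181 + 25) = -346*(-156) = 53976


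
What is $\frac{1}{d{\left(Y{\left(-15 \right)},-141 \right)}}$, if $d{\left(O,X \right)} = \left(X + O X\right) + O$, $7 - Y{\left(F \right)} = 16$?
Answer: $\frac{1}{1119} \approx 0.00089366$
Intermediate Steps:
$Y{\left(F \right)} = -9$ ($Y{\left(F \right)} = 7 - 16 = -9$)
$d{\left(O,X \right)} = O + X + O X$
$\frac{1}{d{\left(Y{\left(-15 \right)},-141 \right)}} = \frac{1}{-9 - 141 - -1269} = \frac{1}{-9 - 141 + 1269} = \frac{1}{1119}$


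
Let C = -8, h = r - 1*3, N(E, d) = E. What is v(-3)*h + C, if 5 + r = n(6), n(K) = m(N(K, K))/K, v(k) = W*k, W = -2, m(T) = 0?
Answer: -56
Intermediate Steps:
v(k) = -2*k
n(K) = 0 (n(K) = 0/K = 0)
r = -5 (r = -5 + 0 = -5)
h = -8 (h = -5 - 1*3 = -5 - 3 = -8)
v(-3)*h + C = -2*(-3)*(-8) - 8 = 6*(-8) - 8 = -48 - 8 = -56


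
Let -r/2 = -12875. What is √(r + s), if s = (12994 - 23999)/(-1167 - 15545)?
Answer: √1797981430890/8356 ≈ 160.47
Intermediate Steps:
r = 25750 (r = -2*(-12875) = 25750)
s = 11005/16712 (s = -11005/(-16712) = -11005*(-1/16712) = 11005/16712 ≈ 0.65851)
√(r + s) = √(25750 + 11005/16712) = √(430345005/16712) = √1797981430890/8356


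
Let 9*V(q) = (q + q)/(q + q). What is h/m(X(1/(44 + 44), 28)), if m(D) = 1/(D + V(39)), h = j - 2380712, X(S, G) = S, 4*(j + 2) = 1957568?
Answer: -91729117/396 ≈ -2.3164e+5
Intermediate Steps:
j = 489390 (j = -2 + (¼)*1957568 = -2 + 489392 = 489390)
V(q) = ⅑ (V(q) = ((q + q)/(q + q))/9 = ((2*q)/((2*q)))/9 = ((2*q)*(1/(2*q)))/9 = (⅑)*1 = ⅑)
h = -1891322 (h = 489390 - 2380712 = -1891322)
m(D) = 1/(⅑ + D) (m(D) = 1/(D + ⅑) = 1/(⅑ + D))
h/m(X(1/(44 + 44), 28)) = -(1891322/9 + 1891322/(44 + 44)) = -1891322/(9/(1 + 9/88)) = -1891322/(9/(97/88)) = -1891322/(9*(88/97)) = -1891322/792/97 = -1891322*97/792 = -91729117/396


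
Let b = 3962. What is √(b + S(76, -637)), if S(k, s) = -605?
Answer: 3*√373 ≈ 57.940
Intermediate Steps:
√(b + S(76, -637)) = √(3962 - 605) = √3357 = 3*√373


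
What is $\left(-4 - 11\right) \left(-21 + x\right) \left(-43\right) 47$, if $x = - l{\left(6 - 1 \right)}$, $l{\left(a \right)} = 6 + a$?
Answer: $-970080$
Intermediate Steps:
$x = -11$ ($x = - (6 + \left(6 - 1\right)) = - (6 + 5) = \left(-1\right) 11 = -11$)
$\left(-4 - 11\right) \left(-21 + x\right) \left(-43\right) 47 = \left(-4 - 11\right) \left(-21 - 11\right) \left(-43\right) 47 = \left(-15\right) \left(-32\right) \left(-43\right) 47 = 480 \left(-43\right) 47 = \left(-20640\right) 47 = -970080$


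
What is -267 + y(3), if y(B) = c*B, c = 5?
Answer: -252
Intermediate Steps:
y(B) = 5*B
-267 + y(3) = -267 + 5*3 = -267 + 15 = -252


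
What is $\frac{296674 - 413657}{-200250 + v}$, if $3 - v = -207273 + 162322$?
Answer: $\frac{116983}{155296} \approx 0.75329$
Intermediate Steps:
$v = 44954$ ($v = 3 - \left(-207273 + 162322\right) = 3 - -44951 = 3 + 44951 = 44954$)
$\frac{296674 - 413657}{-200250 + v} = \frac{296674 - 413657}{-200250 + 44954} = - \frac{116983}{-155296} = \left(-116983\right) \left(- \frac{1}{155296}\right) = \frac{116983}{155296}$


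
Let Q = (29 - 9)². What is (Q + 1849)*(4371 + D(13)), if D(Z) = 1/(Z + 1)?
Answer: 137627555/14 ≈ 9.8305e+6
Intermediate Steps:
D(Z) = 1/(1 + Z)
Q = 400 (Q = 20² = 400)
(Q + 1849)*(4371 + D(13)) = (400 + 1849)*(4371 + 1/(1 + 13)) = 2249*(4371 + 1/14) = 2249*(61195/14) = 137627555/14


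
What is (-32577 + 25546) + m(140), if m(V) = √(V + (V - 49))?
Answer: -7031 + √231 ≈ -7015.8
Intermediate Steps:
m(V) = √(-49 + 2*V) (m(V) = √(V + (-49 + V)) = √(-49 + 2*V))
(-32577 + 25546) + m(140) = (-32577 + 25546) + √(-49 + 2*140) = -7031 + √(-49 + 280) = -7031 + √231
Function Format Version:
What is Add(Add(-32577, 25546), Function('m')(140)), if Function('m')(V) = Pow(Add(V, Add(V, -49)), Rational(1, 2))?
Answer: Add(-7031, Pow(231, Rational(1, 2))) ≈ -7015.8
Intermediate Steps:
Function('m')(V) = Pow(Add(-49, Mul(2, V)), Rational(1, 2)) (Function('m')(V) = Pow(Add(V, Add(-49, V)), Rational(1, 2)) = Pow(Add(-49, Mul(2, V)), Rational(1, 2)))
Add(Add(-32577, 25546), Function('m')(140)) = Add(Add(-32577, 25546), Pow(Add(-49, Mul(2, 140)), Rational(1, 2))) = Add(-7031, Pow(Add(-49, 280), Rational(1, 2))) = Add(-7031, Pow(231, Rational(1, 2)))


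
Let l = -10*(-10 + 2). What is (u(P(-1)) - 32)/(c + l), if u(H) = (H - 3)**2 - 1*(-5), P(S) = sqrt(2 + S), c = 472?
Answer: -1/24 ≈ -0.041667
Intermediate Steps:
l = 80 (l = -10*(-8) = 80)
u(H) = 5 + (-3 + H)**2 (u(H) = (-3 + H)**2 + 5 = 5 + (-3 + H)**2)
(u(P(-1)) - 32)/(c + l) = ((5 + (-3 + sqrt(2 - 1))**2) - 32)/(472 + 80) = ((5 + (-3 + sqrt(1))**2) - 32)/552 = ((5 + (-3 + 1)**2) - 32)*(1/552) = ((5 + (-2)**2) - 32)*(1/552) = ((5 + 4) - 32)*(1/552) = (9 - 32)*(1/552) = -23*1/552 = -1/24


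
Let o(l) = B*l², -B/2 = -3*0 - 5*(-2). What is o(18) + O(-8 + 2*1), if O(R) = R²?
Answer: -6444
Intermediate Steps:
B = -20 (B = -2*(-3*0 - 5*(-2)) = -2*(0 + 10) = -2*10 = -20)
o(l) = -20*l²
o(18) + O(-8 + 2*1) = -20*18² + (-8 + 2*1)² = -20*324 + (-8 + 2)² = -6480 + (-6)² = -6480 + 36 = -6444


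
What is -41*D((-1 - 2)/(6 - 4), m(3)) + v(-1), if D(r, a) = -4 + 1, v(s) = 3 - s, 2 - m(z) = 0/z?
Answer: 127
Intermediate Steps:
m(z) = 2 (m(z) = 2 - 0/z = 2 - 1*0 = 2 + 0 = 2)
D(r, a) = -3
-41*D((-1 - 2)/(6 - 4), m(3)) + v(-1) = -41*(-3) + (3 - 1*(-1)) = 123 + (3 + 1) = 123 + 4 = 127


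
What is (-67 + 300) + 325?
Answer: 558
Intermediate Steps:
(-67 + 300) + 325 = 233 + 325 = 558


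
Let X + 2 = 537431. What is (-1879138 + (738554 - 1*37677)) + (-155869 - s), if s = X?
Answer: -1871559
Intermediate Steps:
X = 537429 (X = -2 + 537431 = 537429)
s = 537429
(-1879138 + (738554 - 1*37677)) + (-155869 - s) = (-1879138 + (738554 - 1*37677)) + (-155869 - 1*537429) = (-1879138 + (738554 - 37677)) + (-155869 - 537429) = (-1879138 + 700877) - 693298 = -1178261 - 693298 = -1871559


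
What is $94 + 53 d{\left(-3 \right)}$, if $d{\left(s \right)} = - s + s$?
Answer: $94$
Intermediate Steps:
$d{\left(s \right)} = 0$
$94 + 53 d{\left(-3 \right)} = 94 + 53 \cdot 0 = 94 + 0 = 94$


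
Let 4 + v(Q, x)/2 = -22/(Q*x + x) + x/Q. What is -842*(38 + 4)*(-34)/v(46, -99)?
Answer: -11697916104/119617 ≈ -97795.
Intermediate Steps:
v(Q, x) = -8 - 44/(x + Q*x) + 2*x/Q (v(Q, x) = -8 + 2*(-22/(Q*x + x) + x/Q) = -8 + 2*(-22/(x + Q*x) + x/Q) = -8 + (-44/(x + Q*x) + 2*x/Q) = -8 - 44/(x + Q*x) + 2*x/Q)
-842*(38 + 4)*(-34)/v(46, -99) = -842*(38 + 4)*(-34)/(2*((-99)² - 22*46 + 46*(-99)² - 4*46*(-99) - 4*(-99)*46²)/(46*(-99)*(1 + 46))) = -842*42*(-34)/(2*(1/46)*(-1/99)*(9801 - 1012 + 46*9801 + 18216 - 4*(-99)*2116)/47) = -(-1202376)/(2*(1/46)*(-1/99)*(1/47)*(9801 - 1012 + 450846 + 18216 + 837936)) = -(-1202376)/(2*(1/46)*(-1/99)*(1/47)*1315787) = -(-1202376)/(-119617/9729) = -(-1202376)*(-9729)/119617 = -842*13893012/119617 = -11697916104/119617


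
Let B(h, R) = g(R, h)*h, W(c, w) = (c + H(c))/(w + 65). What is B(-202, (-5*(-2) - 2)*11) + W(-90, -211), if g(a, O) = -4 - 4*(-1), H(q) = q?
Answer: 90/73 ≈ 1.2329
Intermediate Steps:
g(a, O) = 0 (g(a, O) = -4 + 4 = 0)
W(c, w) = 2*c/(65 + w) (W(c, w) = (c + c)/(w + 65) = (2*c)/(65 + w) = 2*c/(65 + w))
B(h, R) = 0 (B(h, R) = 0*h = 0)
B(-202, (-5*(-2) - 2)*11) + W(-90, -211) = 0 + 2*(-90)/(65 - 211) = 0 + 2*(-90)/(-146) = 0 + 2*(-90)*(-1/146) = 0 + 90/73 = 90/73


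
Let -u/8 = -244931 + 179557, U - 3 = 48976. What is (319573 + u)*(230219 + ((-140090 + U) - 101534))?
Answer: 31658537310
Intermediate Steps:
U = 48979 (U = 3 + 48976 = 48979)
u = 522992 (u = -8*(-244931 + 179557) = -8*(-65374) = 522992)
(319573 + u)*(230219 + ((-140090 + U) - 101534)) = (319573 + 522992)*(230219 + ((-140090 + 48979) - 101534)) = 842565*(230219 + (-91111 - 101534)) = 842565*(230219 - 192645) = 842565*37574 = 31658537310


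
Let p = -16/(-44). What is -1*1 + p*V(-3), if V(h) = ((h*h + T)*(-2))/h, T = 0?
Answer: 13/11 ≈ 1.1818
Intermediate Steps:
p = 4/11 (p = -16*(-1/44) = 4/11 ≈ 0.36364)
V(h) = -2*h (V(h) = ((h*h + 0)*(-2))/h = ((h² + 0)*(-2))/h = (h²*(-2))/h = (-2*h²)/h = -2*h)
-1*1 + p*V(-3) = -1*1 + 4*(-2*(-3))/11 = -1 + (4/11)*6 = -1 + 24/11 = 13/11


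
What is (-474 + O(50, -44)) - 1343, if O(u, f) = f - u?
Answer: -1911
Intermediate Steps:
(-474 + O(50, -44)) - 1343 = (-474 + (-44 - 1*50)) - 1343 = (-474 + (-44 - 50)) - 1343 = (-474 - 94) - 1343 = -568 - 1343 = -1911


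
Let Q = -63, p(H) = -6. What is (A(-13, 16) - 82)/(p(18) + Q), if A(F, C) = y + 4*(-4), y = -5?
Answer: 103/69 ≈ 1.4928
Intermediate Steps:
A(F, C) = -21 (A(F, C) = -5 + 4*(-4) = -5 - 16 = -21)
(A(-13, 16) - 82)/(p(18) + Q) = (-21 - 82)/(-6 - 63) = -103/(-69) = -103*(-1/69) = 103/69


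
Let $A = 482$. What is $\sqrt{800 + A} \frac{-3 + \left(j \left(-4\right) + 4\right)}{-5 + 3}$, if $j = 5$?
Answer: $\frac{19 \sqrt{1282}}{2} \approx 340.15$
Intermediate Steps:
$\sqrt{800 + A} \frac{-3 + \left(j \left(-4\right) + 4\right)}{-5 + 3} = \sqrt{800 + 482} \frac{-3 + \left(5 \left(-4\right) + 4\right)}{-5 + 3} = \sqrt{1282} \frac{-3 + \left(-20 + 4\right)}{-2} = \sqrt{1282} \left(-3 - 16\right) \left(- \frac{1}{2}\right) = \sqrt{1282} \left(\left(-19\right) \left(- \frac{1}{2}\right)\right) = \sqrt{1282} \cdot \frac{19}{2} = \frac{19 \sqrt{1282}}{2}$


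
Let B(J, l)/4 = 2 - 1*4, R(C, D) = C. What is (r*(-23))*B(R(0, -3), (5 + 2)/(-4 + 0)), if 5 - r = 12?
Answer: -1288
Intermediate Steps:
r = -7 (r = 5 - 1*12 = 5 - 12 = -7)
B(J, l) = -8 (B(J, l) = 4*(2 - 1*4) = 4*(2 - 4) = 4*(-2) = -8)
(r*(-23))*B(R(0, -3), (5 + 2)/(-4 + 0)) = -7*(-23)*(-8) = 161*(-8) = -1288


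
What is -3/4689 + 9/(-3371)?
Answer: -17438/5268873 ≈ -0.0033096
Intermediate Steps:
-3/4689 + 9/(-3371) = -3*1/4689 + 9*(-1/3371) = -1/1563 - 9/3371 = -17438/5268873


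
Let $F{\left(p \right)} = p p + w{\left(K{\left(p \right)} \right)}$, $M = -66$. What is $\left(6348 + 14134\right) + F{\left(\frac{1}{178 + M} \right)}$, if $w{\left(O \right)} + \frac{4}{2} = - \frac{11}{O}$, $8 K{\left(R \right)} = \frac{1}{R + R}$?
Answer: $\frac{256881409}{12544} \approx 20478.0$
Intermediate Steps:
$K{\left(R \right)} = \frac{1}{16 R}$ ($K{\left(R \right)} = \frac{1}{8 \left(R + R\right)} = \frac{1}{8 \cdot 2 R} = \frac{\frac{1}{2} \frac{1}{R}}{8} = \frac{1}{16 R}$)
$w{\left(O \right)} = -2 - \frac{11}{O}$
$F{\left(p \right)} = -2 + p^{2} - 176 p$ ($F{\left(p \right)} = p p - \left(2 + \frac{11}{\frac{1}{16} \frac{1}{p}}\right) = p^{2} - \left(2 + 11 \cdot 16 p\right) = p^{2} - \left(2 + 176 p\right) = -2 + p^{2} - 176 p$)
$\left(6348 + 14134\right) + F{\left(\frac{1}{178 + M} \right)} = \left(6348 + 14134\right) - \left(2 - \frac{1}{\left(178 - 66\right)^{2}} + \frac{176}{178 - 66}\right) = 20482 - \left(2 - \frac{1}{12544} + \frac{11}{7}\right) = 20482 - \left(\frac{25}{7} - \frac{1}{12544}\right) = 20482 - \frac{44799}{12544} = \frac{256881409}{12544}$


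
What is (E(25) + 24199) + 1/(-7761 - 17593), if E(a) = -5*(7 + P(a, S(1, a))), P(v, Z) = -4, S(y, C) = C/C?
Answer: 613161135/25354 ≈ 24184.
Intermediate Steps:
S(y, C) = 1
E(a) = -15 (E(a) = -5*(7 - 4) = -5*3 = -15)
(E(25) + 24199) + 1/(-7761 - 17593) = (-15 + 24199) + 1/(-7761 - 17593) = 24184 + 1/(-25354) = 24184 - 1/25354 = 613161135/25354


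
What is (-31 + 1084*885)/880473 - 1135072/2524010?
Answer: 710952630017/1111161328365 ≈ 0.63983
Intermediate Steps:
(-31 + 1084*885)/880473 - 1135072/2524010 = (-31 + 959340)*(1/880473) - 1135072*1/2524010 = 959309*(1/880473) - 567536/1262005 = 959309/880473 - 567536/1262005 = 710952630017/1111161328365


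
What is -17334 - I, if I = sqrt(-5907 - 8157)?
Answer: -17334 - 4*I*sqrt(879) ≈ -17334.0 - 118.59*I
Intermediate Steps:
I = 4*I*sqrt(879) (I = sqrt(-14064) = 4*I*sqrt(879) ≈ 118.59*I)
-17334 - I = -17334 - 4*I*sqrt(879)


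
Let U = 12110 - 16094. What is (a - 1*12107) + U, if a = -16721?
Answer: -32812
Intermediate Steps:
U = -3984
(a - 1*12107) + U = (-16721 - 1*12107) - 3984 = (-16721 - 12107) - 3984 = -28828 - 3984 = -32812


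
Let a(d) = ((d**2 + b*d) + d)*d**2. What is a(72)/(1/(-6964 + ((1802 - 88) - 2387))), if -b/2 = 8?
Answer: -162478213632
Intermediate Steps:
b = -16 (b = -2*8 = -16)
a(d) = d**2*(d**2 - 15*d) (a(d) = ((d**2 - 16*d) + d)*d**2 = (d**2 - 15*d)*d**2 = d**2*(d**2 - 15*d))
a(72)/(1/(-6964 + ((1802 - 88) - 2387))) = (72**3*(-15 + 72))/(1/(-6964 + ((1802 - 88) - 2387))) = (373248*57)/(1/(-6964 + (1714 - 2387))) = 21275136/(1/(-6964 - 673)) = 21275136/(1/(-7637)) = 21275136/(-1/7637) = 21275136*(-7637) = -162478213632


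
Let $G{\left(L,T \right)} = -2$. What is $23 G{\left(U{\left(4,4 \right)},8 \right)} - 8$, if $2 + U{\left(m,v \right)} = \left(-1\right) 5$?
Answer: $-54$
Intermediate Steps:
$U{\left(m,v \right)} = -7$ ($U{\left(m,v \right)} = -2 - 5 = -7$)
$23 G{\left(U{\left(4,4 \right)},8 \right)} - 8 = 23 \left(-2\right) - 8 = -46 - 8 = -54$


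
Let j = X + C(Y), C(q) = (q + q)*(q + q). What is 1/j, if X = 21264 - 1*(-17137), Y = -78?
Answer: 1/62737 ≈ 1.5940e-5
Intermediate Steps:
X = 38401 (X = 21264 + 17137 = 38401)
C(q) = 4*q² (C(q) = (2*q)*(2*q) = 4*q²)
j = 62737 (j = 38401 + 4*(-78)² = 38401 + 4*6084 = 38401 + 24336 = 62737)
1/j = 1/62737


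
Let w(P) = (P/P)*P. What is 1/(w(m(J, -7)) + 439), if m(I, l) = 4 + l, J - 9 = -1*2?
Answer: 1/436 ≈ 0.0022936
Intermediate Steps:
J = 7 (J = 9 - 1*2 = 9 - 2 = 7)
w(P) = P (w(P) = 1*P = P)
1/(w(m(J, -7)) + 439) = 1/((4 - 7) + 439) = 1/(-3 + 439) = 1/436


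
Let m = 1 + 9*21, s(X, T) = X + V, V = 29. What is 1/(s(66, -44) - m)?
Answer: -1/95 ≈ -0.010526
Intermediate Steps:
s(X, T) = 29 + X (s(X, T) = X + 29 = 29 + X)
m = 190 (m = 1 + 189 = 190)
1/(s(66, -44) - m) = 1/((29 + 66) - 1*190) = 1/(95 - 190) = 1/(-95) = -1/95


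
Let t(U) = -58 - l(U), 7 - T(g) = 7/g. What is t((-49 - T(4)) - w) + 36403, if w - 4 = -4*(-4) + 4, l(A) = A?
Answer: 145693/4 ≈ 36423.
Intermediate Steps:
T(g) = 7 - 7/g
w = 24 (w = 4 + (-4*(-4) + 4) = 4 + (16 + 4) = 4 + 20 = 24)
t(U) = -58 - U
t((-49 - T(4)) - w) + 36403 = (-58 - ((-49 - (7 - 7/4)) - 1*24)) + 36403 = (-58 - ((-49 - (7 - 7*¼)) - 24)) + 36403 = (-58 - ((-49 - (7 - 7/4)) - 24)) + 36403 = (-58 - ((-49 - 1*21/4) - 24)) + 36403 = (-58 - ((-49 - 21/4) - 24)) + 36403 = (-58 - (-217/4 - 24)) + 36403 = (-58 - 1*(-313/4)) + 36403 = (-58 + 313/4) + 36403 = 81/4 + 36403 = 145693/4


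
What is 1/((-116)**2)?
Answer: 1/13456 ≈ 7.4316e-5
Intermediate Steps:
1/((-116)**2) = 1/13456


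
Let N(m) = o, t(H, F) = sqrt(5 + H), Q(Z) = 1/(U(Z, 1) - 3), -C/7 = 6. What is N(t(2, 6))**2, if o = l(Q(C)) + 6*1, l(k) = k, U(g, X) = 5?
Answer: 169/4 ≈ 42.250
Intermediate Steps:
C = -42 (C = -7*6 = -42)
Q(Z) = 1/2 (Q(Z) = 1/(5 - 3) = 1/2)
o = 13/2 (o = 1/2 + 6*1 = 1/2 + 6 = 13/2 ≈ 6.5000)
N(m) = 13/2
N(t(2, 6))**2 = (13/2)**2 = 169/4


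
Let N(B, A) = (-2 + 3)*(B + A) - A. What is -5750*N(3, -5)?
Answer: -17250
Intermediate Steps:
N(B, A) = B (N(B, A) = 1*(A + B) - A = (A + B) - A = B)
-5750*N(3, -5) = -5750*3 = -17250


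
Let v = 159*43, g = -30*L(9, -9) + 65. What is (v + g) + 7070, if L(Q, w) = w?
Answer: 14242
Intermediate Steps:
g = 335 (g = -30*(-9) + 65 = 270 + 65 = 335)
v = 6837
(v + g) + 7070 = (6837 + 335) + 7070 = 7172 + 7070 = 14242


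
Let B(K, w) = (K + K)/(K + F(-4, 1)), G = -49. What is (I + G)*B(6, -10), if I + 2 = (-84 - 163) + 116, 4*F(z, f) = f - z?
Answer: -8736/29 ≈ -301.24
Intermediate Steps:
F(z, f) = -z/4 + f/4 (F(z, f) = (f - z)/4 = -z/4 + f/4)
I = -133 (I = -2 + ((-84 - 163) + 116) = -2 + (-247 + 116) = -2 - 131 = -133)
B(K, w) = 2*K/(5/4 + K) (B(K, w) = (K + K)/(K + (-¼*(-4) + (¼)*1)) = (2*K)/(K + (1 + ¼)) = (2*K)/(K + 5/4) = (2*K)/(5/4 + K) = 2*K/(5/4 + K))
(I + G)*B(6, -10) = (-133 - 49)*(8*6/(5 + 4*6)) = -1456*6/(5 + 24) = -1456*6/29 = -182*48/29 = -8736/29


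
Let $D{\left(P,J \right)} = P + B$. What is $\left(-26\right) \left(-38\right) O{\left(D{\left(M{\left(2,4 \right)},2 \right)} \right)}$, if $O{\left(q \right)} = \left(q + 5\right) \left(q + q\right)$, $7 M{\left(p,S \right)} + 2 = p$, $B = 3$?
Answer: $47424$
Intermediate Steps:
$M{\left(p,S \right)} = - \frac{2}{7} + \frac{p}{7}$
$D{\left(P,J \right)} = 3 + P$ ($D{\left(P,J \right)} = P + 3 = 3 + P$)
$O{\left(q \right)} = 2 q \left(5 + q\right)$ ($O{\left(q \right)} = \left(5 + q\right) 2 q = 2 q \left(5 + q\right)$)
$\left(-26\right) \left(-38\right) O{\left(D{\left(M{\left(2,4 \right)},2 \right)} \right)} = \left(-26\right) \left(-38\right) 2 \left(3 + \left(- \frac{2}{7} + \frac{1}{7} \cdot 2\right)\right) \left(5 + \left(3 + \left(- \frac{2}{7} + \frac{1}{7} \cdot 2\right)\right)\right) = 988 \cdot 2 \left(3 + \left(- \frac{2}{7} + \frac{2}{7}\right)\right) \left(5 + \left(3 + \left(- \frac{2}{7} + \frac{2}{7}\right)\right)\right) = 988 \cdot 2 \left(3 + 0\right) \left(5 + \left(3 + 0\right)\right) = 988 \cdot 2 \cdot 3 \left(5 + 3\right) = 988 \cdot 2 \cdot 3 \cdot 8 = 988 \cdot 48 = 47424$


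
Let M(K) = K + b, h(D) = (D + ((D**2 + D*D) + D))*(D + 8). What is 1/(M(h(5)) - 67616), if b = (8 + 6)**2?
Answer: -1/66640 ≈ -1.5006e-5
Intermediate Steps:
b = 196 (b = 14**2 = 196)
h(D) = (8 + D)*(2*D + 2*D**2) (h(D) = (D + ((D**2 + D**2) + D))*(8 + D) = (D + (2*D**2 + D))*(8 + D) = (D + (D + 2*D**2))*(8 + D) = (2*D + 2*D**2)*(8 + D) = (8 + D)*(2*D + 2*D**2))
M(K) = 196 + K (M(K) = K + 196 = 196 + K)
1/(M(h(5)) - 67616) = 1/((196 + 2*5*(8 + 5**2 + 9*5)) - 67616) = 1/((196 + 2*5*(8 + 25 + 45)) - 67616) = 1/((196 + 2*5*78) - 67616) = 1/((196 + 780) - 67616) = 1/(976 - 67616) = 1/(-66640) = -1/66640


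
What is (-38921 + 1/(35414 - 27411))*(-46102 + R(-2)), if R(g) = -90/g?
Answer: 270680258178/151 ≈ 1.7926e+9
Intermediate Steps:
(-38921 + 1/(35414 - 27411))*(-46102 + R(-2)) = (-38921 + 1/(35414 - 27411))*(-46102 - 90/(-2)) = (-38921 + 1/8003)*(-46102 - 90*(-½)) = (-38921 + 1/8003)*(-46102 + 45) = -311484762/8003*(-46057) = 270680258178/151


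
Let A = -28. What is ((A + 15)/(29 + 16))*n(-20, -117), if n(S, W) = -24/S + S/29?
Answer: -962/6525 ≈ -0.14743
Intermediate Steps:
n(S, W) = -24/S + S/29 (n(S, W) = -24/S + S*(1/29) = -24/S + S/29)
((A + 15)/(29 + 16))*n(-20, -117) = ((-28 + 15)/(29 + 16))*(-24/(-20) + (1/29)*(-20)) = (-13/45)*(-24*(-1/20) - 20/29) = (-13*1/45)*(6/5 - 20/29) = -13/45*74/145 = -962/6525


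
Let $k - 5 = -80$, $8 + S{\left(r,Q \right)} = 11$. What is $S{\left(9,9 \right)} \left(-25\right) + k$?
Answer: $-150$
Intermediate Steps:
$S{\left(r,Q \right)} = 3$ ($S{\left(r,Q \right)} = -8 + 11 = 3$)
$k = -75$ ($k = 5 - 80 = -75$)
$S{\left(9,9 \right)} \left(-25\right) + k = 3 \left(-25\right) - 75 = -75 - 75 = -150$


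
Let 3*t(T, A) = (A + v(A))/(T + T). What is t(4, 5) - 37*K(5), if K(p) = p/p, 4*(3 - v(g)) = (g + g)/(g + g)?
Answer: -3521/96 ≈ -36.677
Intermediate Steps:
v(g) = 11/4 (v(g) = 3 - (g + g)/(4*(g + g)) = 3 - 2*g/(4*(2*g)) = 3 - 2*g*1/(2*g)/4 = 3 - ¼*1 = 3 - ¼ = 11/4)
t(T, A) = (11/4 + A)/(6*T) (t(T, A) = ((A + 11/4)/(T + T))/3 = ((11/4 + A)/((2*T)))/3 = ((11/4 + A)*(1/(2*T)))/3 = ((11/4 + A)/(2*T))/3 = (11/4 + A)/(6*T))
K(p) = 1
t(4, 5) - 37*K(5) = (1/24)*(11 + 4*5)/4 - 37*1 = (1/24)*(¼)*(11 + 20) - 37 = (1/24)*(¼)*31 - 37 = 31/96 - 37 = -3521/96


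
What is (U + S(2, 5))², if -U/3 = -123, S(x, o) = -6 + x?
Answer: 133225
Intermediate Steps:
U = 369 (U = -3*(-123) = 369)
(U + S(2, 5))² = (369 + (-6 + 2))² = (369 - 4)² = 365² = 133225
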